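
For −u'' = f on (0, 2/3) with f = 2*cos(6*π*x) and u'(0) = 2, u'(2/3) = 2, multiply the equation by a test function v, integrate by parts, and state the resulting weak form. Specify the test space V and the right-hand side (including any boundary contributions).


V = H^1(0, 2/3) (v unrestricted at boundary; u is determined up to an additive constant); weak form: ∫_0^2/3 u'v' dx = ∫_0^2/3 (2*cos(6*π*x)) v dx + 2·v(2/3) − 2·v(0) for all v ∈ V.

Multiply both sides by a test function v and integrate from 0 to 2/3:
  ∫_0^2/3 −u''(x) v(x) dx = ∫_0^2/3 f(x) v(x) dx.
Integrate the LHS by parts once:
  ∫_0^2/3 −u'' v dx = −[u'(x) v(x)]_0^2/3 + ∫_0^2/3 u'(x) v'(x) dx.
Thus ∫_0^2/3 u'(x) v'(x) dx = ∫_0^2/3 f(x) v(x) dx + [u'(x) v(x)]_0^2/3.
Choose V so that boundary terms are either known or forced to vanish.
u has inhomogeneous Neumann u'(0) = 2, u'(2/3) = 2. [u' v]_0^2/3 = (2)·v(2/3) − (2)·v(0) = 2·v(2/3) − 2·v(0). Take V = H^1(0, 2/3); boundary term becomes part of RHS.
Weak formulation: find u (satisfying any essential BC) such that ∫_0^2/3 u'(x) v'(x) dx = ∫_0^2/3 f v dx + 2·v(2/3) − 2·v(0) for all v ∈ V (Neumann data are natural BCs: they enter the RHS as boundary terms).
Substituting f(x) = 2*cos(6*π*x), the right-hand side is ∫_0^2/3 (2*cos(6*π*x)) v dx + 2·v(2/3) − 2·v(0).
Compatibility check (pure Neumann): taking v ≡ 1 ∈ V gives 0 = ∫_0^2/3 f dx + (2) − (2), i.e. ∫_0^2/3 f dx must equal u'(0) − u'(2/3) = 0. Indeed ∫_0^2/3 (2*cos(6*π*x)) dx = 0, so the data are compatible. The solution is then unique only up to an additive constant (fix it e.g. by requiring ∫_0^2/3 u dx = 0).


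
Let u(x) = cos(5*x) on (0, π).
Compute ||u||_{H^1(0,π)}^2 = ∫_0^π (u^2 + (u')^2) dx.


||u||_{H^1(0,π)}^2 = 13*π

u'(x) = -5*sin(5*x).
Expand u² and (u')² and integrate term by term on (0, π), using: for integers n ≥ 1, ∫_0^π sin²(nx) dx = ∫_0^π cos²(nx) dx = π/2; for n ≠ n', ∫_0^π sin(nx)sin(n'x) dx = ∫_0^π cos(nx)cos(n'x) dx = 0; and by product-to-sum, ∫_0^π sin(nx)cos(n'x) dx = ½∫_0^π [sin((n+n')x) + sin((n−n')x)] dx, which is 0 when n+n' is even and 2n/(n²−n'²) when n+n' is odd (it need not vanish on (0, π)).
  u² squared terms: (1)²·∫cos(5x)² dx = 1·π/2 = π/2.
  So ∫_0^π u² dx = π/2.
  (u')² squared terms: (-5)²·∫sin(5x)² dx = 25·π/2 = 25*π/2.
  So ∫_0^π (u')² dx = 25*π/2.
||u||_{H^1}^2 = (π/2) + (25*π/2) = 13*π.


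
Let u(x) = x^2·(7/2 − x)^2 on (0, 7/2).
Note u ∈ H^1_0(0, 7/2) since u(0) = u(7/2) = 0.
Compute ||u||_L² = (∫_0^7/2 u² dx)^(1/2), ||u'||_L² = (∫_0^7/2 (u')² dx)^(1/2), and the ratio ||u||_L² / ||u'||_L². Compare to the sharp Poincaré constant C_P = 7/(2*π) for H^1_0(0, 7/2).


||u||_L² / ||u'||_L² = 7*sqrt(3)/12 < C_P = 7/(2*π).

u(x) = x^2·(7/2 − x)^2, so u'(x) = x*(2*x - 7)*(4*x - 7)/2.
u(x) = x^2·(7/2 − x)^2 vanishes at x = 0 and x = 7/2, so u ∈ H^1_0(0, 7/2). Differentiate via the product rule and integrate the resulting polynomials term by term.
  ∫_0^7/2 u² dx = ∫_0^7/2 (x^8 - 14*x^7 + 147*x^6/2 - 343*x^5/2 + 2401*x^4/16) dx. Term by term:
    ∫_0^7/2 x^8 dx = 40353607/4608;  ∫_0^7/2 -14*x^7 dx = -40353607/1024;  ∫_0^7/2 147*x^6/2 dx = 17294403/256;
    ∫_0^7/2 -343*x^5/2 dx = -40353607/768;  ∫_0^7/2 2401*x^4/16 dx = 40353607/2560.
  Sum: 40353607/4608 − 40353607/1024 + 17294403/256 − 40353607/768 + 40353607/2560 = 5764801/46080.
  ∫_0^7/2 (u')² dx = ∫_0^7/2 (16*x^6 - 168*x^5 + 637*x^4 - 1029*x^3 + 2401*x^2/4) dx. Term by term:
    ∫_0^7/2 16*x^6 dx = 117649/8;  ∫_0^7/2 -168*x^5 dx = -823543/16;  ∫_0^7/2 637*x^4 dx = 10706059/160;
    ∫_0^7/2 -1029*x^3 dx = -2470629/64;  ∫_0^7/2 2401*x^2/4 dx = 823543/96.
  Sum: 117649/8 − 823543/16 + 10706059/160 − 2470629/64 + 823543/96 = 117649/960.
∫_0^7/2 u² dx = 5764801/46080, so ||u||_L² = 2401*sqrt(5)/480.
∫_0^7/2 (u')² dx = 117649/960, so ||u'||_L² = 343*sqrt(15)/120.
Ratio ||u||_L² / ||u'||_L² = 7*sqrt(3)/12.
Sharp Poincaré constant on H^1_0(0, 7/2) is C_P = L/π = 7/(2*π), achieved by sin(2*π/7·x).
A polynomial bump cannot attain the sharp Poincaré constant (only the first sine eigenfunction does), so the ratio is strictly less than C_P, consistent with ||u||_L² ≤ C_P ||u'||_L².


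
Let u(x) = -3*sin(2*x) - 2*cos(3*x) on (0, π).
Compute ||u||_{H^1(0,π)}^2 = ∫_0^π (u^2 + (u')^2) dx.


||u||_{H^1(0,π)}^2 = -96 + 85*π/2

u'(x) = 6*sin(3*x) - 6*cos(2*x).
Expand u² and (u')² and integrate term by term on (0, π), using: for integers n ≥ 1, ∫_0^π sin²(nx) dx = ∫_0^π cos²(nx) dx = π/2; for n ≠ n', ∫_0^π sin(nx)sin(n'x) dx = ∫_0^π cos(nx)cos(n'x) dx = 0; and by product-to-sum, ∫_0^π sin(nx)cos(n'x) dx = ½∫_0^π [sin((n+n')x) + sin((n−n')x)] dx, which is 0 when n+n' is even and 2n/(n²−n'²) when n+n' is odd (it need not vanish on (0, π)).
  u² squared terms: (-3)²·∫sin(2x)² dx = 9·π/2 = 9*π/2;  (-2)²·∫cos(3x)² dx = 4·π/2 = 2*π.
  u² cross terms: 2·(-3)·(-2)·∫sin(2x)·cos(3x) dx = 12·(-4/5) = -48/5.
  So ∫_0^π u² dx = 9*π/2 + 2*π − 48/5 = -48/5 + 13*π/2.
  (u')² squared terms: (-6)²·∫cos(2x)² dx = 36·π/2 = 18*π;  (6)²·∫sin(3x)² dx = 36·π/2 = 18*π.
  (u')² cross terms: 2·(-6)·(6)·∫cos(2x)·sin(3x) dx = -72·(6/5) = -432/5.
  So ∫_0^π (u')² dx = 18*π + 18*π − 432/5 = -432/5 + 36*π.
||u||_{H^1}^2 = (-48/5 + 13*π/2) + (-432/5 + 36*π) = -96 + 85*π/2.


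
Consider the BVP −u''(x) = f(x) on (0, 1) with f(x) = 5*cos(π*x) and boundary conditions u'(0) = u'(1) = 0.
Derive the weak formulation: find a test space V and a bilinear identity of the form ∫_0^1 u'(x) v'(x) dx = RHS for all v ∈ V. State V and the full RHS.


V = H^1(0, 1) (no boundary constraint on v; u is determined up to an additive constant); weak form: ∫_0^1 u'v' dx = ∫_0^1 (5*cos(π*x)) v dx for all v ∈ V.

Multiply both sides by a test function v and integrate from 0 to 1:
  ∫_0^1 −u''(x) v(x) dx = ∫_0^1 f(x) v(x) dx.
Integrate the LHS by parts once:
  ∫_0^1 −u'' v dx = −[u'(x) v(x)]_0^1 + ∫_0^1 u'(x) v'(x) dx.
Thus ∫_0^1 u'(x) v'(x) dx = ∫_0^1 f(x) v(x) dx + [u'(x) v(x)]_0^1.
Choose V so that boundary terms are either known or forced to vanish.
u has homogeneous Neumann: u'(0) = u'(1) = 0. So [u' v]_0^1 = 0·v(1) − 0·v(0) = 0 for any v; take V = H^1(0, 1).
Weak formulation: find u (satisfying any essential BC) such that ∫_0^1 u'(x) v'(x) dx = ∫_0^1 f v dx for all v ∈ V (homogeneous Neumann, so boundary terms vanish).
Substituting f(x) = 5*cos(π*x), the right-hand side is ∫_0^1 (5*cos(π*x)) v dx.
Compatibility check (pure Neumann): taking v ≡ 1 ∈ V gives 0 = ∫_0^1 f dx + (0) − (0), i.e. ∫_0^1 f dx must equal u'(0) − u'(1) = 0. Indeed ∫_0^1 (5*cos(π*x)) dx = 0, so the data are compatible. The solution is then unique only up to an additive constant (fix it e.g. by requiring ∫_0^1 u dx = 0).


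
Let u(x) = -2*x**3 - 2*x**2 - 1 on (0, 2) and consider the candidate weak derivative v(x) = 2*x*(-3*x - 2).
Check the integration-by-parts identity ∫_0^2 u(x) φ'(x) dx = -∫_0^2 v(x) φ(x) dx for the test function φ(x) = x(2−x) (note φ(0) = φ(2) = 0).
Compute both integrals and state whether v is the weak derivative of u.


LHS = 224/15, RHS = 224/15. Yes, v = u' weakly.

u(x) = -2*x**3 - 2*x**2 - 1, classical derivative u'(x) = -6*x**2 - 4*x.
φ(x) = x(2−x), so φ'(x) = 2 - 2*x.
Note φ(0) = φ(2) = 0, so the boundary term u·φ vanishes.
LHS = ∫_0^2 u(x) φ'(x) dx = ∫_0^2 (4*x^4 - 4*x^2 + 2*x - 2) dx. Term by term:
  ∫_0^2 4*x^4 dx = 128/5;  ∫_0^2 -4*x^2 dx = -32/3;  ∫_0^2 2*x dx = 4;
  ∫_0^2 -2 dx = -4.
Sum: 128/5 − 32/3 + 4 − 4 = 224/15.
So LHS = 224/15.
∫_0^2 v(x) φ(x) dx = ∫_0^2 (6*x^4 - 8*x^3 - 8*x^2) dx. Term by term:
  ∫_0^2 6*x^4 dx = 192/5;  ∫_0^2 -8*x^3 dx = -32;  ∫_0^2 -8*x^2 dx = -64/3.
Sum: 192/5 − 32 − 64/3 = -224/15.
So RHS = -∫_0^2 v(x) φ(x) dx = 224/15.
LHS = RHS, so the identity holds for this test φ.
Moreover u is smooth here and v(x) = u'(x) = -6*x**2 - 4*x pointwise, so the identity holds for every test function. Hence v is the weak derivative of u.


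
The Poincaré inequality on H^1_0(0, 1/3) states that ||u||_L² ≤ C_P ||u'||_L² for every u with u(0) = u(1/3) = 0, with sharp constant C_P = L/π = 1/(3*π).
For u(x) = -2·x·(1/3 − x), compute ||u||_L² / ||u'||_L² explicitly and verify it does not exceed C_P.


||u||_L² / ||u'||_L² = sqrt(10)/30 < C_P = 1/(3*π).

u(x) = -2·x·(1/3 − x), so u'(x) = 4*x - 2/3.
u(x) = -2·x·(1/3 − x) vanishes at x = 0 and x = 1/3, so u ∈ H^1_0(0, 1/3). Differentiate via the product rule and integrate the resulting polynomials term by term.
  ∫_0^1/3 u² dx = ∫_0^1/3 (4*x^4 - 8*x^3/3 + 4*x^2/9) dx. Term by term:
    ∫_0^1/3 4*x^4 dx = 4/1215;  ∫_0^1/3 -8*x^3/3 dx = -2/243;  ∫_0^1/3 4*x^2/9 dx = 4/729.
  Sum: 4/1215 − 2/243 + 4/729 = 2/3645.
  ∫_0^1/3 (u')² dx = ∫_0^1/3 (16*x^2 - 16*x/3 + 4/9) dx. Term by term:
    ∫_0^1/3 16*x^2 dx = 16/81;  ∫_0^1/3 -16*x/3 dx = -8/27;  ∫_0^1/3 4/9 dx = 4/27.
  Sum: 16/81 − 8/27 + 4/27 = 4/81.
∫_0^1/3 u² dx = 2/3645, so ||u||_L² = sqrt(10)/135.
∫_0^1/3 (u')² dx = 4/81, so ||u'||_L² = 2/9.
Ratio ||u||_L² / ||u'||_L² = sqrt(10)/30.
Sharp Poincaré constant on H^1_0(0, 1/3) is C_P = L/π = 1/(3*π), achieved by sin(3*π·x).
A polynomial bump cannot attain the sharp Poincaré constant (only the first sine eigenfunction does), so the ratio is strictly less than C_P, consistent with ||u||_L² ≤ C_P ||u'||_L².


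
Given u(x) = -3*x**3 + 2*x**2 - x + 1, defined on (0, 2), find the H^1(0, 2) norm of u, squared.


||u||_{H^1}^2 = 13264/35

The H^1 norm (squared) on an interval (0, L) is
  ||u||_{H^1}^2 = ∫_0^L u(x)^2 dx + ∫_0^L u'(x)^2 dx.
Compute u'(x) = -9*x**2 + 4*x - 1.
Then u(x)^2 = 9*x**6 - 12*x**5 + 10*x**4 - 10*x**3 + 5*x**2 - 2*x + 1 and u'(x)^2 = 81*x**4 - 72*x**3 + 34*x**2 - 8*x + 1.
Integrate each monomial from 0 to 2 using ∫_0^2 c·x^n dx = c·2^(n+1)/(n+1):
  ∫_0^2 u(x)^2 dx = ∫_0^2 (9*x^6 - 12*x^5 + 10*x^4 - 10*x^3 + 5*x^2 - 2*x + 1) dx. Term by term:
    ∫_0^2 9*x^6 dx = 1152/7;  ∫_0^2 -12*x^5 dx = -128;  ∫_0^2 10*x^4 dx = 64;
    ∫_0^2 -10*x^3 dx = -40;  ∫_0^2 5*x^2 dx = 40/3;  ∫_0^2 -2*x dx = -4;
    ∫_0^2 1 dx = 2.
  Sum: 1152/7 − 128 + 64 − 40 + 40/3 − 4 + 2 = 1510/21.
  ∫_0^2 u'(x)^2 dx = ∫_0^2 (81*x^4 - 72*x^3 + 34*x^2 - 8*x + 1) dx. Term by term:
    ∫_0^2 81*x^4 dx = 2592/5;  ∫_0^2 -72*x^3 dx = -288;  ∫_0^2 34*x^2 dx = 272/3;
    ∫_0^2 -8*x dx = -16;  ∫_0^2 1 dx = 2.
  Sum: 2592/5 − 288 + 272/3 − 16 + 2 = 4606/15.
Adding: ||u||_{H^1}^2 = 1510/21 + 4606/15 = 13264/35.


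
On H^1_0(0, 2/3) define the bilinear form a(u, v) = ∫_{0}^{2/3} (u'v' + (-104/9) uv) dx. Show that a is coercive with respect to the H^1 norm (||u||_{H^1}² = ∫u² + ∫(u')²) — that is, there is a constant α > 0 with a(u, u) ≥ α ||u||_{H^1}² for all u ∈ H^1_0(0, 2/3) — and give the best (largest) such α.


α = (-416 + 81*π^2)/(9*(4 + 9*π^2))

Coercivity of a(·,·) on H^1_0(0, 2/3) means a(u, u) ≥ α ||u||_{H^1}² for every u ∈ H^1_0.
The interval has length L = 2/3, and Poincaré/coercivity depend only on L. Here a(u, u) = ∫(u')² + (-104/9)·∫u².
Here c = -104/9 < 0 with |c| < (π/L)² = 9*π^2/4, so coercivity still holds. The condition a(u,u) ≥ α||u||_{H^1}² reads (1−α)∫(u')² ≥ (α−c)∫u². Any admissible α is ≤ 1 (rapidly oscillating u have ∫u²/∫(u')² → 0), and α = 1 would force 0 ≥ (1−c)∫u², impossible since c < 1; so 1−α > 0. By the sharp Poincaré inequality on H^1_0 of an interval of length L, ∫(u')² ≥ (π/L)²∫u² with equality for the first sine mode sin(π(x−x₀)/L) (x₀ the left endpoint), so the inequality holds for all u iff (1−α)(π/L)² ≥ α − c, i.e. α ≤ ((π/L)² + c)/((π/L)² + 1) = (1 + c(L/π)²)/(1 + (L/π)²). (Direct route, valid since c ≤ 0: Poincaré gives c∫u² ≥ c(L/π)²∫(u')², so a(u,u) ≥ (1 + c(L/π)²)∫(u')², while ||u||_{H^1}² ≤ (1 + (L/π)²)∫(u')²; dividing yields the same α.) With (π/L)² = 9*π^2/4 and c = -104/9, the largest admissible constant is α = ((π/L)² + c)/((π/L)² + 1).
Simplifying, α = (-416 + 81*π^2)/(9*(4 + 9*π^2)).


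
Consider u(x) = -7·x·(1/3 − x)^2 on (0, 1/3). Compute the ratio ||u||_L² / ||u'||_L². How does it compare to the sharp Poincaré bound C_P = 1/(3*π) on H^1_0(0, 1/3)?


||u||_L² / ||u'||_L² = sqrt(14)/42 < C_P = 1/(3*π).

u(x) = -7·x·(1/3 − x)^2, so u'(x) = -21*x^2 + 28*x/3 - 7/9.
u(x) = -7·x·(1/3 − x)^2 vanishes at x = 0 and x = 1/3, so u ∈ H^1_0(0, 1/3). Differentiate via the product rule and integrate the resulting polynomials term by term.
  ∫_0^1/3 u² dx = ∫_0^1/3 (49*x^6 - 196*x^5/3 + 98*x^4/3 - 196*x^3/27 + 49*x^2/81) dx. Term by term:
    ∫_0^1/3 49*x^6 dx = 7/2187;  ∫_0^1/3 -196*x^5/3 dx = -98/6561;  ∫_0^1/3 98*x^4/3 dx = 98/3645;
    ∫_0^1/3 -196*x^3/27 dx = -49/2187;  ∫_0^1/3 49*x^2/81 dx = 49/6561.
  Sum: 7/2187 − 98/6561 + 98/3645 − 49/2187 + 49/6561 = 7/32805.
  ∫_0^1/3 (u')² dx = ∫_0^1/3 (441*x^4 - 392*x^3 + 1078*x^2/9 - 392*x/27 + 49/81) dx. Term by term:
    ∫_0^1/3 441*x^4 dx = 49/135;  ∫_0^1/3 -392*x^3 dx = -98/81;  ∫_0^1/3 1078*x^2/9 dx = 1078/729;
    ∫_0^1/3 -392*x/27 dx = -196/243;  ∫_0^1/3 49/81 dx = 49/243.
  Sum: 49/135 − 98/81 + 1078/729 − 196/243 + 49/243 = 98/3645.
∫_0^1/3 u² dx = 7/32805, so ||u||_L² = sqrt(35)/405.
∫_0^1/3 (u')² dx = 98/3645, so ||u'||_L² = 7*sqrt(10)/135.
Ratio ||u||_L² / ||u'||_L² = sqrt(14)/42.
Sharp Poincaré constant on H^1_0(0, 1/3) is C_P = L/π = 1/(3*π), achieved by sin(3*π·x).
A polynomial bump cannot attain the sharp Poincaré constant (only the first sine eigenfunction does), so the ratio is strictly less than C_P, consistent with ||u||_L² ≤ C_P ||u'||_L².


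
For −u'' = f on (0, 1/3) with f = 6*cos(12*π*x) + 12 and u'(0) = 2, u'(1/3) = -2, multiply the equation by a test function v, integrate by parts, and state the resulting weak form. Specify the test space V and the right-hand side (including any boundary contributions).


V = H^1(0, 1/3) (v unrestricted at boundary; u is determined up to an additive constant); weak form: ∫_0^1/3 u'v' dx = ∫_0^1/3 (6*cos(12*π*x) + 12) v dx − 2·v(1/3) − 2·v(0) for all v ∈ V.

Multiply both sides by a test function v and integrate from 0 to 1/3:
  ∫_0^1/3 −u''(x) v(x) dx = ∫_0^1/3 f(x) v(x) dx.
Integrate the LHS by parts once:
  ∫_0^1/3 −u'' v dx = −[u'(x) v(x)]_0^1/3 + ∫_0^1/3 u'(x) v'(x) dx.
Thus ∫_0^1/3 u'(x) v'(x) dx = ∫_0^1/3 f(x) v(x) dx + [u'(x) v(x)]_0^1/3.
Choose V so that boundary terms are either known or forced to vanish.
u has inhomogeneous Neumann u'(0) = 2, u'(1/3) = -2. [u' v]_0^1/3 = (-2)·v(1/3) − (2)·v(0) = − 2·v(1/3) − 2·v(0). Take V = H^1(0, 1/3); boundary term becomes part of RHS.
Weak formulation: find u (satisfying any essential BC) such that ∫_0^1/3 u'(x) v'(x) dx = ∫_0^1/3 f v dx − 2·v(1/3) − 2·v(0) for all v ∈ V (Neumann data are natural BCs: they enter the RHS as boundary terms).
Substituting f(x) = 6*cos(12*π*x) + 12, the right-hand side is ∫_0^1/3 (6*cos(12*π*x) + 12) v dx − 2·v(1/3) − 2·v(0).
Compatibility check (pure Neumann): taking v ≡ 1 ∈ V gives 0 = ∫_0^1/3 f dx + (-2) − (2), i.e. ∫_0^1/3 f dx must equal u'(0) − u'(1/3) = 4. Indeed ∫_0^1/3 (6*cos(12*π*x) + 12) dx = 4, so the data are compatible. The solution is then unique only up to an additive constant (fix it e.g. by requiring ∫_0^1/3 u dx = 0).


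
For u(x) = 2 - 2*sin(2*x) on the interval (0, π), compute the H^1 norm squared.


||u||_{H^1(0,π)}^2 = 14*π

u'(x) = -4*cos(2*x).
Expand u² and (u')² and integrate term by term on (0, π), using: for integers n ≥ 1, ∫_0^π sin²(nx) dx = ∫_0^π cos²(nx) dx = π/2; for n ≠ n', ∫_0^π sin(nx)sin(n'x) dx = ∫_0^π cos(nx)cos(n'x) dx = 0; and by product-to-sum, ∫_0^π sin(nx)cos(n'x) dx = ½∫_0^π [sin((n+n')x) + sin((n−n')x)] dx, which is 0 when n+n' is even and 2n/(n²−n'²) when n+n' is odd (it need not vanish on (0, π)). For the constant mode: ∫_0^π 1 dx = π, ∫_0^π cos(nx) dx = 0, ∫_0^π sin(nx) dx = (1−(−1)^n)/n.
  u² squared terms: (2)²·∫1 dx = 4·π = 4*π;  (-2)²·∫sin(2x)² dx = 4·π/2 = 2*π.
  u² cross terms: 2·(2)·(-2)·∫1·sin(2x) dx = -8·(0) = 0.
  So ∫_0^π u² dx = 4*π + 2*π + 0 = 6*π.
  (u')² squared terms: (-4)²·∫cos(2x)² dx = 16·π/2 = 8*π.
  So ∫_0^π (u')² dx = 8*π.
||u||_{H^1}^2 = (6*π) + (8*π) = 14*π.


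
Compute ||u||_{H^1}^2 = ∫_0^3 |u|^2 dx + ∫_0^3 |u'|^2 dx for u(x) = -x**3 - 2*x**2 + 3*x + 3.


||u||_{H^1}^2 = 86949/70

The H^1 norm (squared) on an interval (0, L) is
  ||u||_{H^1}^2 = ∫_0^L u(x)^2 dx + ∫_0^L u'(x)^2 dx.
Compute u'(x) = -3*x**2 - 4*x + 3.
Then u(x)^2 = x**6 + 4*x**5 - 2*x**4 - 18*x**3 - 3*x**2 + 18*x + 9 and u'(x)^2 = 9*x**4 + 24*x**3 - 2*x**2 - 24*x + 9.
Integrate each monomial from 0 to 3 using ∫_0^3 c·x^n dx = c·3^(n+1)/(n+1):
  ∫_0^3 u(x)^2 dx = ∫_0^3 (x^6 + 4*x^5 - 2*x^4 - 18*x^3 - 3*x^2 + 18*x + 9) dx. Term by term:
    ∫_0^3 x^6 dx = 2187/7;  ∫_0^3 4*x^5 dx = 486;  ∫_0^3 -2*x^4 dx = -486/5;
    ∫_0^3 -18*x^3 dx = -729/2;  ∫_0^3 -3*x^2 dx = -27;  ∫_0^3 18*x dx = 81;
    ∫_0^3 9 dx = 27.
  Sum: 2187/7 + 486 − 486/5 − 729/2 − 27 + 81 + 27 = 29241/70.
  ∫_0^3 u'(x)^2 dx = ∫_0^3 (9*x^4 + 24*x^3 - 2*x^2 - 24*x + 9) dx. Term by term:
    ∫_0^3 9*x^4 dx = 2187/5;  ∫_0^3 24*x^3 dx = 486;  ∫_0^3 -2*x^2 dx = -18;
    ∫_0^3 -24*x dx = -108;  ∫_0^3 9 dx = 27.
  Sum: 2187/5 + 486 − 18 − 108 + 27 = 4122/5.
Adding: ||u||_{H^1}^2 = 29241/70 + 4122/5 = 86949/70.


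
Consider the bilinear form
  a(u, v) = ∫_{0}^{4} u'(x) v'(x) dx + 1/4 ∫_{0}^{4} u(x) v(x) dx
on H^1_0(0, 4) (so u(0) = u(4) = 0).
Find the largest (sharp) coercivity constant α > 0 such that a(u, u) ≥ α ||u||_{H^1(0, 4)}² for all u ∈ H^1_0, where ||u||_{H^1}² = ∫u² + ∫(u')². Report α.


α = (4 + π^2)/(π^2 + 16)

Coercivity of a(·,·) on H^1_0(0, 4) means a(u, u) ≥ α ||u||_{H^1}² for every u ∈ H^1_0.
The interval has length L = 4, and Poincaré/coercivity depend only on L. Here a(u, u) = ∫(u')² + (1/4)·∫u².
Here 0 < c = 1/4 < 1. The condition a(u,u) ≥ α||u||_{H^1}² reads (1−α)∫(u')² ≥ (α−c)∫u². Any admissible α is ≤ 1 (rapidly oscillating u have ∫u²/∫(u')² → 0), and α = 1 would force 0 ≥ (1−c)∫u², impossible since c < 1; so 1−α > 0. By the sharp Poincaré inequality on H^1_0 of an interval of length L, ∫(u')² ≥ (π/L)²∫u² with equality for the first sine mode sin(π(x−x₀)/L) (x₀ the left endpoint), so the inequality holds for all u iff (1−α)(π/L)² ≥ α − c, i.e. α ≤ ((π/L)² + c)/((π/L)² + 1) = (1 + c(L/π)²)/(1 + (L/π)²). With (π/L)² = π^2/16 and c = 1/4, the largest admissible constant is α = ((π/L)² + c)/((π/L)² + 1).
Simplifying, α = (4 + π^2)/(π^2 + 16).


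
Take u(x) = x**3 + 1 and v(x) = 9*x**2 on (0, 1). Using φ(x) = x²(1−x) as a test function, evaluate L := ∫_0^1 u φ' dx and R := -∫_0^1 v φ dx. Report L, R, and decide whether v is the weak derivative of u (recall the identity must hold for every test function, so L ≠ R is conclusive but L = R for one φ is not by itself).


LHS = -1/10, RHS = -3/10. No, v is not the weak derivative of u.

u(x) = x**3 + 1, classical derivative u'(x) = 3*x**2.
φ(x) = x²(1−x), so φ'(x) = x*(2 - 3*x).
Note φ(0) = φ(1) = 0, so the boundary term u·φ vanishes.
LHS = ∫_0^1 u(x) φ'(x) dx = ∫_0^1 (-3*x^5 + 2*x^4 - 3*x^2 + 2*x) dx. Term by term:
  ∫_0^1 -3*x^5 dx = -1/2;  ∫_0^1 2*x^4 dx = 2/5;  ∫_0^1 -3*x^2 dx = -1;
  ∫_0^1 2*x dx = 1.
Sum: -1/2 + 2/5 − 1 + 1 = -1/10.
So LHS = -1/10.
∫_0^1 v(x) φ(x) dx = ∫_0^1 (-9*x^5 + 9*x^4) dx. Term by term:
  ∫_0^1 -9*x^5 dx = -3/2;  ∫_0^1 9*x^4 dx = 9/5.
Sum: -3/2 + 9/5 = 3/10.
So RHS = -∫_0^1 v(x) φ(x) dx = -3/10.
LHS − RHS = 1/5 ≠ 0, so the identity fails.
(For a valid weak derivative the identity must hold for EVERY test function, in particular this one. The failure shows v is NOT the weak derivative of u.)
Correct weak derivative would be u'(x) = 3*x**2.


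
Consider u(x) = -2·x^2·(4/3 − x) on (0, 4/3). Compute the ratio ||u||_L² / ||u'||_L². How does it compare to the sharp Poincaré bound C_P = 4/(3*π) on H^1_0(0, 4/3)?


||u||_L² / ||u'||_L² = 2*sqrt(14)/21 < C_P = 4/(3*π).

u(x) = -2·x^2·(4/3 − x), so u'(x) = 2*x*(9*x - 8)/3.
u(x) = -2·x^2·(4/3 − x) vanishes at x = 0 and x = 4/3, so u ∈ H^1_0(0, 4/3). Differentiate via the product rule and integrate the resulting polynomials term by term.
  ∫_0^4/3 u² dx = ∫_0^4/3 (4*x^6 - 32*x^5/3 + 64*x^4/9) dx. Term by term:
    ∫_0^4/3 4*x^6 dx = 65536/15309;  ∫_0^4/3 -32*x^5/3 dx = -65536/6561;  ∫_0^4/3 64*x^4/9 dx = 65536/10935.
  Sum: 65536/15309 − 65536/6561 + 65536/10935 = 65536/229635.
  ∫_0^4/3 (u')² dx = ∫_0^4/3 (36*x^4 - 64*x^3 + 256*x^2/9) dx. Term by term:
    ∫_0^4/3 36*x^4 dx = 4096/135;  ∫_0^4/3 -64*x^3 dx = -4096/81;  ∫_0^4/3 256*x^2/9 dx = 16384/729.
  Sum: 4096/135 − 4096/81 + 16384/729 = 8192/3645.
∫_0^4/3 u² dx = 65536/229635, so ||u||_L² = 256*sqrt(35)/2835.
∫_0^4/3 (u')² dx = 8192/3645, so ||u'||_L² = 64*sqrt(10)/135.
Ratio ||u||_L² / ||u'||_L² = 2*sqrt(14)/21.
Sharp Poincaré constant on H^1_0(0, 4/3) is C_P = L/π = 4/(3*π), achieved by sin(3*π/4·x).
A polynomial bump cannot attain the sharp Poincaré constant (only the first sine eigenfunction does), so the ratio is strictly less than C_P, consistent with ||u||_L² ≤ C_P ||u'||_L².


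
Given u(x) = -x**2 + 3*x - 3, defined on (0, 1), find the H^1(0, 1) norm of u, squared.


||u||_{H^1}^2 = 241/30

The H^1 norm (squared) on an interval (0, L) is
  ||u||_{H^1}^2 = ∫_0^L u(x)^2 dx + ∫_0^L u'(x)^2 dx.
Compute u'(x) = 3 - 2*x.
Then u(x)^2 = x**4 - 6*x**3 + 15*x**2 - 18*x + 9 and u'(x)^2 = 4*x**2 - 12*x + 9.
Integrate each monomial from 0 to 1 using ∫_0^1 c·x^n dx = c·1^(n+1)/(n+1):
  ∫_0^1 u(x)^2 dx = ∫_0^1 (x^4 - 6*x^3 + 15*x^2 - 18*x + 9) dx. Term by term:
    ∫_0^1 x^4 dx = 1/5;  ∫_0^1 -6*x^3 dx = -3/2;  ∫_0^1 15*x^2 dx = 5;
    ∫_0^1 -18*x dx = -9;  ∫_0^1 9 dx = 9.
  Sum: 1/5 − 3/2 + 5 − 9 + 9 = 37/10.
  ∫_0^1 u'(x)^2 dx = ∫_0^1 (4*x^2 - 12*x + 9) dx. Term by term:
    ∫_0^1 4*x^2 dx = 4/3;  ∫_0^1 -12*x dx = -6;  ∫_0^1 9 dx = 9.
  Sum: 4/3 − 6 + 9 = 13/3.
Adding: ||u||_{H^1}^2 = 37/10 + 13/3 = 241/30.


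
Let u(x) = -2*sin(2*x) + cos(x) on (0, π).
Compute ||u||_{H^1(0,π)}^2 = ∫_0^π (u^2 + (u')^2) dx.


||u||_{H^1(0,π)}^2 = -32/3 + 11*π

u'(x) = -sin(x) - 4*cos(2*x).
Expand u² and (u')² and integrate term by term on (0, π), using: for integers n ≥ 1, ∫_0^π sin²(nx) dx = ∫_0^π cos²(nx) dx = π/2; for n ≠ n', ∫_0^π sin(nx)sin(n'x) dx = ∫_0^π cos(nx)cos(n'x) dx = 0; and by product-to-sum, ∫_0^π sin(nx)cos(n'x) dx = ½∫_0^π [sin((n+n')x) + sin((n−n')x)] dx, which is 0 when n+n' is even and 2n/(n²−n'²) when n+n' is odd (it need not vanish on (0, π)).
  u² squared terms: (-2)²·∫sin(2x)² dx = 4·π/2 = 2*π;  (1)²·∫cos(x)² dx = 1·π/2 = π/2.
  u² cross terms: 2·(-2)·(1)·∫sin(2x)·cos(x) dx = -4·(4/3) = -16/3.
  So ∫_0^π u² dx = 2*π + π/2 − 16/3 = -16/3 + 5*π/2.
  (u')² squared terms: (-1)²·∫sin(x)² dx = 1·π/2 = π/2;  (-4)²·∫cos(2x)² dx = 16·π/2 = 8*π.
  (u')² cross terms: 2·(-1)·(-4)·∫sin(x)·cos(2x) dx = 8·(-2/3) = -16/3.
  So ∫_0^π (u')² dx = π/2 + 8*π − 16/3 = -16/3 + 17*π/2.
||u||_{H^1}^2 = (-16/3 + 5*π/2) + (-16/3 + 17*π/2) = -32/3 + 11*π.


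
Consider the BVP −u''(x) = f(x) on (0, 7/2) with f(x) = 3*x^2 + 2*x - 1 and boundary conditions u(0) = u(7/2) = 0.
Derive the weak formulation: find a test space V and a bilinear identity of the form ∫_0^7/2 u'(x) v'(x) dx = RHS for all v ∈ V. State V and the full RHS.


V = H^1_0(0, 7/2) (so v(0) = v(7/2) = 0); weak form: ∫_0^7/2 u'v' dx = ∫_0^7/2 (3*x^2 + 2*x - 1) v dx for all v ∈ V.

Multiply both sides by a test function v and integrate from 0 to 7/2:
  ∫_0^7/2 −u''(x) v(x) dx = ∫_0^7/2 f(x) v(x) dx.
Integrate the LHS by parts once:
  ∫_0^7/2 −u'' v dx = −[u'(x) v(x)]_0^7/2 + ∫_0^7/2 u'(x) v'(x) dx.
Thus ∫_0^7/2 u'(x) v'(x) dx = ∫_0^7/2 f(x) v(x) dx + [u'(x) v(x)]_0^7/2.
Choose V so that boundary terms are either known or forced to vanish.
u is Dirichlet: u(0) = u(7/2) = 0. Let V = H^1_0(0, 7/2); then v(0) = v(7/2) = 0, and [u' v]_0^7/2 = 0.
Weak formulation: find u (satisfying any essential BC) such that ∫_0^7/2 u'(x) v'(x) dx = ∫_0^7/2 f v dx for all v ∈ V.
Substituting f(x) = 3*x^2 + 2*x - 1, the right-hand side is ∫_0^7/2 (3*x^2 + 2*x - 1) v dx.


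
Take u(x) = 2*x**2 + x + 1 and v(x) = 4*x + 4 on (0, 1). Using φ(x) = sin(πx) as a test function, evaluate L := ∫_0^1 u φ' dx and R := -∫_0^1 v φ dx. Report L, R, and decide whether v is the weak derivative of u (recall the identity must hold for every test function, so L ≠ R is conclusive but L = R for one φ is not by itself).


LHS = -6/π, RHS = -12/π. No, v is not the weak derivative of u.

u(x) = 2*x**2 + x + 1, classical derivative u'(x) = 4*x + 1.
φ(x) = sin(πx), so φ'(x) = π*cos(π*x).
Note φ(0) = φ(1) = 0, so the boundary term u·φ vanishes.
LHS = ∫_0^1 u(x) φ'(x) dx = ∫_0^1 (2*π*x^2*cos(π*x) + π*x*cos(π*x) + π*cos(π*x)) dx. Term by term:
  ∫_0^1 π*cos(π*x) dx = 0;  ∫_0^1 π*x*cos(π*x) dx = -2/π;  ∫_0^1 2*π*x^2*cos(π*x) dx = -4/π.
Sum: 0 − 2/π − 4/π = -6/π.
So LHS = -6/π.
∫_0^1 v(x) φ(x) dx = ∫_0^1 (4*x*sin(π*x) + 4*sin(π*x)) dx. Term by term:
  ∫_0^1 4*sin(π*x) dx = 8/π;  ∫_0^1 4*x*sin(π*x) dx = 4/π.
Sum: 8/π + 4/π = 12/π.
So RHS = -∫_0^1 v(x) φ(x) dx = -12/π.
LHS − RHS = 6/π ≠ 0, so the identity fails.
(For a valid weak derivative the identity must hold for EVERY test function, in particular this one. The failure shows v is NOT the weak derivative of u.)
Correct weak derivative would be u'(x) = 4*x + 1.


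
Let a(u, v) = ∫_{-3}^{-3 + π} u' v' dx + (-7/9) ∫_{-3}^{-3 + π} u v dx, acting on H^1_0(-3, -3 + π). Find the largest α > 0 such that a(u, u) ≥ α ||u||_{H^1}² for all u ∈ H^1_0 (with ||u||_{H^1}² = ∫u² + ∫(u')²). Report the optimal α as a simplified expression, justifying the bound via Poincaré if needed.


α = 1/9

Coercivity of a(·,·) on H^1_0(-3, -3 + π) means a(u, u) ≥ α ||u||_{H^1}² for every u ∈ H^1_0.
The interval has length L = π, and Poincaré/coercivity depend only on L. Here a(u, u) = ∫(u')² + (-7/9)·∫u².
Here c = -7/9 < 0 with |c| < (π/L)² = 1, so coercivity still holds. The condition a(u,u) ≥ α||u||_{H^1}² reads (1−α)∫(u')² ≥ (α−c)∫u². Any admissible α is ≤ 1 (rapidly oscillating u have ∫u²/∫(u')² → 0), and α = 1 would force 0 ≥ (1−c)∫u², impossible since c < 1; so 1−α > 0. By the sharp Poincaré inequality on H^1_0 of an interval of length L, ∫(u')² ≥ (π/L)²∫u² with equality for the first sine mode sin(π(x−x₀)/L) (x₀ the left endpoint), so the inequality holds for all u iff (1−α)(π/L)² ≥ α − c, i.e. α ≤ ((π/L)² + c)/((π/L)² + 1) = (1 + c(L/π)²)/(1 + (L/π)²). (Direct route, valid since c ≤ 0: Poincaré gives c∫u² ≥ c(L/π)²∫(u')², so a(u,u) ≥ (1 + c(L/π)²)∫(u')², while ||u||_{H^1}² ≤ (1 + (L/π)²)∫(u')²; dividing yields the same α.) With (π/L)² = 1 and c = -7/9, the largest admissible constant is α = ((π/L)² + c)/((π/L)² + 1).
Simplifying, α = 1/9.


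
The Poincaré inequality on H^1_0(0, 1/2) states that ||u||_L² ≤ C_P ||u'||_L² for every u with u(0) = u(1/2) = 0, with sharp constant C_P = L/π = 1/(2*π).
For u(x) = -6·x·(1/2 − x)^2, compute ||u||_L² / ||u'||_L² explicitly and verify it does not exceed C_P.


||u||_L² / ||u'||_L² = sqrt(14)/28 < C_P = 1/(2*π).

u(x) = -6·x·(1/2 − x)^2, so u'(x) = 3*(1 - 6*x)*(x - 1/2).
u(x) = -6·x·(1/2 − x)^2 vanishes at x = 0 and x = 1/2, so u ∈ H^1_0(0, 1/2). Differentiate via the product rule and integrate the resulting polynomials term by term.
  ∫_0^1/2 u² dx = ∫_0^1/2 (36*x^6 - 72*x^5 + 54*x^4 - 18*x^3 + 9*x^2/4) dx. Term by term:
    ∫_0^1/2 36*x^6 dx = 9/224;  ∫_0^1/2 -72*x^5 dx = -3/16;  ∫_0^1/2 54*x^4 dx = 27/80;
    ∫_0^1/2 -18*x^3 dx = -9/32;  ∫_0^1/2 9*x^2/4 dx = 3/32.
  Sum: 9/224 − 3/16 + 27/80 − 9/32 + 3/32 = 3/1120.
  ∫_0^1/2 (u')² dx = ∫_0^1/2 (324*x^4 - 432*x^3 + 198*x^2 - 36*x + 9/4) dx. Term by term:
    ∫_0^1/2 324*x^4 dx = 81/40;  ∫_0^1/2 -432*x^3 dx = -27/4;  ∫_0^1/2 198*x^2 dx = 33/4;
    ∫_0^1/2 -36*x dx = -9/2;  ∫_0^1/2 9/4 dx = 9/8.
  Sum: 81/40 − 27/4 + 33/4 − 9/2 + 9/8 = 3/20.
∫_0^1/2 u² dx = 3/1120, so ||u||_L² = sqrt(210)/280.
∫_0^1/2 (u')² dx = 3/20, so ||u'||_L² = sqrt(15)/10.
Ratio ||u||_L² / ||u'||_L² = sqrt(14)/28.
Sharp Poincaré constant on H^1_0(0, 1/2) is C_P = L/π = 1/(2*π), achieved by sin(2*π·x).
A polynomial bump cannot attain the sharp Poincaré constant (only the first sine eigenfunction does), so the ratio is strictly less than C_P, consistent with ||u||_L² ≤ C_P ||u'||_L².


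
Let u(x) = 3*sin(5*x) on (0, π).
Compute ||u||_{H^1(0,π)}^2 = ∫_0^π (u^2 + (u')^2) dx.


||u||_{H^1(0,π)}^2 = 117*π

u'(x) = 15*cos(5*x).
Expand u² and (u')² and integrate term by term on (0, π), using: for integers n ≥ 1, ∫_0^π sin²(nx) dx = ∫_0^π cos²(nx) dx = π/2; for n ≠ n', ∫_0^π sin(nx)sin(n'x) dx = ∫_0^π cos(nx)cos(n'x) dx = 0; and by product-to-sum, ∫_0^π sin(nx)cos(n'x) dx = ½∫_0^π [sin((n+n')x) + sin((n−n')x)] dx, which is 0 when n+n' is even and 2n/(n²−n'²) when n+n' is odd (it need not vanish on (0, π)).
  u² squared terms: (3)²·∫sin(5x)² dx = 9·π/2 = 9*π/2.
  So ∫_0^π u² dx = 9*π/2.
  (u')² squared terms: (15)²·∫cos(5x)² dx = 225·π/2 = 225*π/2.
  So ∫_0^π (u')² dx = 225*π/2.
||u||_{H^1}^2 = (9*π/2) + (225*π/2) = 117*π.


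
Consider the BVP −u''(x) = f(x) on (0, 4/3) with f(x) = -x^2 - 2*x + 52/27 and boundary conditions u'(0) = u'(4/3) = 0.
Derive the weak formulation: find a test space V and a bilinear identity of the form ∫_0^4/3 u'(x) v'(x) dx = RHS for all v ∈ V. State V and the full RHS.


V = H^1(0, 4/3) (no boundary constraint on v; u is determined up to an additive constant); weak form: ∫_0^4/3 u'v' dx = ∫_0^4/3 (-x^2 - 2*x + 52/27) v dx for all v ∈ V.

Multiply both sides by a test function v and integrate from 0 to 4/3:
  ∫_0^4/3 −u''(x) v(x) dx = ∫_0^4/3 f(x) v(x) dx.
Integrate the LHS by parts once:
  ∫_0^4/3 −u'' v dx = −[u'(x) v(x)]_0^4/3 + ∫_0^4/3 u'(x) v'(x) dx.
Thus ∫_0^4/3 u'(x) v'(x) dx = ∫_0^4/3 f(x) v(x) dx + [u'(x) v(x)]_0^4/3.
Choose V so that boundary terms are either known or forced to vanish.
u has homogeneous Neumann: u'(0) = u'(4/3) = 0. So [u' v]_0^4/3 = 0·v(4/3) − 0·v(0) = 0 for any v; take V = H^1(0, 4/3).
Weak formulation: find u (satisfying any essential BC) such that ∫_0^4/3 u'(x) v'(x) dx = ∫_0^4/3 f v dx for all v ∈ V (homogeneous Neumann, so boundary terms vanish).
Substituting f(x) = -x^2 - 2*x + 52/27, the right-hand side is ∫_0^4/3 (-x^2 - 2*x + 52/27) v dx.
Compatibility check (pure Neumann): taking v ≡ 1 ∈ V gives 0 = ∫_0^4/3 f dx + (0) − (0), i.e. ∫_0^4/3 f dx must equal u'(0) − u'(4/3) = 0. Indeed ∫_0^4/3 (-x^2 - 2*x + 52/27) dx = 0, so the data are compatible. The solution is then unique only up to an additive constant (fix it e.g. by requiring ∫_0^4/3 u dx = 0).


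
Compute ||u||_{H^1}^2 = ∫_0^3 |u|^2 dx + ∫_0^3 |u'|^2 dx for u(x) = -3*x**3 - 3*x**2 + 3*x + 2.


||u||_{H^1}^2 = 687369/70

The H^1 norm (squared) on an interval (0, L) is
  ||u||_{H^1}^2 = ∫_0^L u(x)^2 dx + ∫_0^L u'(x)^2 dx.
Compute u'(x) = -9*x**2 - 6*x + 3.
Then u(x)^2 = 9*x**6 + 18*x**5 - 9*x**4 - 30*x**3 - 3*x**2 + 12*x + 4 and u'(x)^2 = 81*x**4 + 108*x**3 - 18*x**2 - 36*x + 9.
Integrate each monomial from 0 to 3 using ∫_0^3 c·x^n dx = c·3^(n+1)/(n+1):
  ∫_0^3 u(x)^2 dx = ∫_0^3 (9*x^6 + 18*x^5 - 9*x^4 - 30*x^3 - 3*x^2 + 12*x + 4) dx. Term by term:
    ∫_0^3 9*x^6 dx = 19683/7;  ∫_0^3 18*x^5 dx = 2187;  ∫_0^3 -9*x^4 dx = -2187/5;
    ∫_0^3 -30*x^3 dx = -1215/2;  ∫_0^3 -3*x^2 dx = -27;  ∫_0^3 12*x dx = 54;
    ∫_0^3 4 dx = 12.
  Sum: 19683/7 + 2187 − 2187/5 − 1215/2 − 27 + 54 + 12 = 279507/70.
  ∫_0^3 u'(x)^2 dx = ∫_0^3 (81*x^4 + 108*x^3 - 18*x^2 - 36*x + 9) dx. Term by term:
    ∫_0^3 81*x^4 dx = 19683/5;  ∫_0^3 108*x^3 dx = 2187;  ∫_0^3 -18*x^2 dx = -162;
    ∫_0^3 -36*x dx = -162;  ∫_0^3 9 dx = 27.
  Sum: 19683/5 + 2187 − 162 − 162 + 27 = 29133/5.
Adding: ||u||_{H^1}^2 = 279507/70 + 29133/5 = 687369/70.


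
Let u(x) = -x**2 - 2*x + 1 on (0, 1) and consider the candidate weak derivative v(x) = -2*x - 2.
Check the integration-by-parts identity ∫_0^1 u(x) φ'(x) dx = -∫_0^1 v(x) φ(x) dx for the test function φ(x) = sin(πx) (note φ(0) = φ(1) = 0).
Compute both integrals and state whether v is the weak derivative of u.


LHS = 6/π, RHS = 6/π. Yes, v = u' weakly.

u(x) = -x**2 - 2*x + 1, classical derivative u'(x) = -2*x - 2.
φ(x) = sin(πx), so φ'(x) = π*cos(π*x).
Note φ(0) = φ(1) = 0, so the boundary term u·φ vanishes.
LHS = ∫_0^1 u(x) φ'(x) dx = ∫_0^1 (-π*x^2*cos(π*x) - 2*π*x*cos(π*x) + π*cos(π*x)) dx. Term by term:
  ∫_0^1 π*cos(π*x) dx = 0;  ∫_0^1 -π*x^2*cos(π*x) dx = 2/π;  ∫_0^1 -2*π*x*cos(π*x) dx = 4/π.
Sum: 0 + 2/π + 4/π = 6/π.
So LHS = 6/π.
∫_0^1 v(x) φ(x) dx = ∫_0^1 (-2*x*sin(π*x) - 2*sin(π*x)) dx. Term by term:
  ∫_0^1 -2*sin(π*x) dx = -4/π;  ∫_0^1 -2*x*sin(π*x) dx = -2/π.
Sum: -4/π − 2/π = -6/π.
So RHS = -∫_0^1 v(x) φ(x) dx = 6/π.
LHS = RHS, so the identity holds for this test φ.
Moreover u is smooth here and v(x) = u'(x) = -2*x - 2 pointwise, so the identity holds for every test function. Hence v is the weak derivative of u.


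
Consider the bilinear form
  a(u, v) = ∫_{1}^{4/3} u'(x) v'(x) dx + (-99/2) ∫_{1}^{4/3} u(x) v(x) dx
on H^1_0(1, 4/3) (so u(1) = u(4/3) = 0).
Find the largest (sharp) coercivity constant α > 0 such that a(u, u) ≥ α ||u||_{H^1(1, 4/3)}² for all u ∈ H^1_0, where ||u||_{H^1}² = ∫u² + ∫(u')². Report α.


α = 9*(-11 + 2*π^2)/(2*(1 + 9*π^2))

Coercivity of a(·,·) on H^1_0(1, 4/3) means a(u, u) ≥ α ||u||_{H^1}² for every u ∈ H^1_0.
The interval has length L = 1/3, and Poincaré/coercivity depend only on L. Here a(u, u) = ∫(u')² + (-99/2)·∫u².
Here c = -99/2 < 0 with |c| < (π/L)² = 9*π^2, so coercivity still holds. The condition a(u,u) ≥ α||u||_{H^1}² reads (1−α)∫(u')² ≥ (α−c)∫u². Any admissible α is ≤ 1 (rapidly oscillating u have ∫u²/∫(u')² → 0), and α = 1 would force 0 ≥ (1−c)∫u², impossible since c < 1; so 1−α > 0. By the sharp Poincaré inequality on H^1_0 of an interval of length L, ∫(u')² ≥ (π/L)²∫u² with equality for the first sine mode sin(π(x−x₀)/L) (x₀ the left endpoint), so the inequality holds for all u iff (1−α)(π/L)² ≥ α − c, i.e. α ≤ ((π/L)² + c)/((π/L)² + 1) = (1 + c(L/π)²)/(1 + (L/π)²). (Direct route, valid since c ≤ 0: Poincaré gives c∫u² ≥ c(L/π)²∫(u')², so a(u,u) ≥ (1 + c(L/π)²)∫(u')², while ||u||_{H^1}² ≤ (1 + (L/π)²)∫(u')²; dividing yields the same α.) With (π/L)² = 9*π^2 and c = -99/2, the largest admissible constant is α = ((π/L)² + c)/((π/L)² + 1).
Simplifying, α = 9*(-11 + 2*π^2)/(2*(1 + 9*π^2)).


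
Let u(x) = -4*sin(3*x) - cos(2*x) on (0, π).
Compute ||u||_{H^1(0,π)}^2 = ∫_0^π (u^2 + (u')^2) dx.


||u||_{H^1(0,π)}^2 = 48 + 165*π/2

u'(x) = 2*sin(2*x) - 12*cos(3*x).
Expand u² and (u')² and integrate term by term on (0, π), using: for integers n ≥ 1, ∫_0^π sin²(nx) dx = ∫_0^π cos²(nx) dx = π/2; for n ≠ n', ∫_0^π sin(nx)sin(n'x) dx = ∫_0^π cos(nx)cos(n'x) dx = 0; and by product-to-sum, ∫_0^π sin(nx)cos(n'x) dx = ½∫_0^π [sin((n+n')x) + sin((n−n')x)] dx, which is 0 when n+n' is even and 2n/(n²−n'²) when n+n' is odd (it need not vanish on (0, π)).
  u² squared terms: (-1)²·∫cos(2x)² dx = 1·π/2 = π/2;  (-4)²·∫sin(3x)² dx = 16·π/2 = 8*π.
  u² cross terms: 2·(-1)·(-4)·∫cos(2x)·sin(3x) dx = 8·(6/5) = 48/5.
  So ∫_0^π u² dx = π/2 + 8*π + 48/5 = 48/5 + 17*π/2.
  (u')² squared terms: (-12)²·∫cos(3x)² dx = 144·π/2 = 72*π;  (2)²·∫sin(2x)² dx = 4·π/2 = 2*π.
  (u')² cross terms: 2·(-12)·(2)·∫cos(3x)·sin(2x) dx = -48·(-4/5) = 192/5.
  So ∫_0^π (u')² dx = 72*π + 2*π + 192/5 = 192/5 + 74*π.
||u||_{H^1}^2 = (48/5 + 17*π/2) + (192/5 + 74*π) = 48 + 165*π/2.


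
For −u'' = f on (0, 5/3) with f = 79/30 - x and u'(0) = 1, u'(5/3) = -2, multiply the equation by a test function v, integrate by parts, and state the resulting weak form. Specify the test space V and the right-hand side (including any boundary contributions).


V = H^1(0, 5/3) (v unrestricted at boundary; u is determined up to an additive constant); weak form: ∫_0^5/3 u'v' dx = ∫_0^5/3 (79/30 - x) v dx − 2·v(5/3) − v(0) for all v ∈ V.

Multiply both sides by a test function v and integrate from 0 to 5/3:
  ∫_0^5/3 −u''(x) v(x) dx = ∫_0^5/3 f(x) v(x) dx.
Integrate the LHS by parts once:
  ∫_0^5/3 −u'' v dx = −[u'(x) v(x)]_0^5/3 + ∫_0^5/3 u'(x) v'(x) dx.
Thus ∫_0^5/3 u'(x) v'(x) dx = ∫_0^5/3 f(x) v(x) dx + [u'(x) v(x)]_0^5/3.
Choose V so that boundary terms are either known or forced to vanish.
u has inhomogeneous Neumann u'(0) = 1, u'(5/3) = -2. [u' v]_0^5/3 = (-2)·v(5/3) − (1)·v(0) = − 2·v(5/3) − v(0). Take V = H^1(0, 5/3); boundary term becomes part of RHS.
Weak formulation: find u (satisfying any essential BC) such that ∫_0^5/3 u'(x) v'(x) dx = ∫_0^5/3 f v dx − 2·v(5/3) − v(0) for all v ∈ V (Neumann data are natural BCs: they enter the RHS as boundary terms).
Substituting f(x) = 79/30 - x, the right-hand side is ∫_0^5/3 (79/30 - x) v dx − 2·v(5/3) − v(0).
Compatibility check (pure Neumann): taking v ≡ 1 ∈ V gives 0 = ∫_0^5/3 f dx + (-2) − (1), i.e. ∫_0^5/3 f dx must equal u'(0) − u'(5/3) = 3. Indeed ∫_0^5/3 (79/30 - x) dx = 3, so the data are compatible. The solution is then unique only up to an additive constant (fix it e.g. by requiring ∫_0^5/3 u dx = 0).


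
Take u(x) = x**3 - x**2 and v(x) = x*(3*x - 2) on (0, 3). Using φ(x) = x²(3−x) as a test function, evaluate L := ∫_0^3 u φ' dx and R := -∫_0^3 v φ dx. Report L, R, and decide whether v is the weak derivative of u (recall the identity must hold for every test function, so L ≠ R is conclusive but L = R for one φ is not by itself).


LHS = -243/5, RHS = -243/5. Yes, v = u' weakly.

u(x) = x**3 - x**2, classical derivative u'(x) = 3*x**2 - 2*x.
φ(x) = x²(3−x), so φ'(x) = 3*x*(2 - x).
Note φ(0) = φ(3) = 0, so the boundary term u·φ vanishes.
LHS = ∫_0^3 u(x) φ'(x) dx = ∫_0^3 (-3*x^5 + 9*x^4 - 6*x^3) dx. Term by term:
  ∫_0^3 -3*x^5 dx = -729/2;  ∫_0^3 9*x^4 dx = 2187/5;  ∫_0^3 -6*x^3 dx = -243/2.
Sum: -729/2 + 2187/5 − 243/2 = -243/5.
So LHS = -243/5.
∫_0^3 v(x) φ(x) dx = ∫_0^3 (-3*x^5 + 11*x^4 - 6*x^3) dx. Term by term:
  ∫_0^3 -3*x^5 dx = -729/2;  ∫_0^3 11*x^4 dx = 2673/5;  ∫_0^3 -6*x^3 dx = -243/2.
Sum: -729/2 + 2673/5 − 243/2 = 243/5.
So RHS = -∫_0^3 v(x) φ(x) dx = -243/5.
LHS = RHS, so the identity holds for this test φ.
Moreover u is smooth here and v(x) = u'(x) = 3*x**2 - 2*x pointwise, so the identity holds for every test function. Hence v is the weak derivative of u.


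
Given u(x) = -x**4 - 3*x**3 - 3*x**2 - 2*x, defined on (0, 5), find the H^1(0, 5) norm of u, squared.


||u||_{H^1}^2 = 307249265/252

The H^1 norm (squared) on an interval (0, L) is
  ||u||_{H^1}^2 = ∫_0^L u(x)^2 dx + ∫_0^L u'(x)^2 dx.
Compute u'(x) = -4*x**3 - 9*x**2 - 6*x - 2.
Then u(x)^2 = x**8 + 6*x**7 + 15*x**6 + 22*x**5 + 21*x**4 + 12*x**3 + 4*x**2 and u'(x)^2 = 16*x**6 + 72*x**5 + 129*x**4 + 124*x**3 + 72*x**2 + 24*x + 4.
Integrate each monomial from 0 to 5 using ∫_0^5 c·x^n dx = c·5^(n+1)/(n+1):
  ∫_0^5 u(x)^2 dx = ∫_0^5 (x^8 + 6*x^7 + 15*x^6 + 22*x^5 + 21*x^4 + 12*x^3 + 4*x^2) dx. Term by term:
    ∫_0^5 x^8 dx = 1953125/9;  ∫_0^5 6*x^7 dx = 1171875/4;  ∫_0^5 15*x^6 dx = 1171875/7;
    ∫_0^5 22*x^5 dx = 171875/3;  ∫_0^5 21*x^4 dx = 13125;  ∫_0^5 12*x^3 dx = 1875;
    ∫_0^5 4*x^2 dx = 500/3.
  Sum: 1953125/9 + 1171875/4 + 1171875/7 + 171875/3 + 13125 + 1875 + 500/3 = 188962625/252.
  ∫_0^5 u'(x)^2 dx = ∫_0^5 (16*x^6 + 72*x^5 + 129*x^4 + 124*x^3 + 72*x^2 + 24*x + 4) dx. Term by term:
    ∫_0^5 16*x^6 dx = 1250000/7;  ∫_0^5 72*x^5 dx = 187500;  ∫_0^5 129*x^4 dx = 80625;
    ∫_0^5 124*x^3 dx = 19375;  ∫_0^5 72*x^2 dx = 3000;  ∫_0^5 24*x dx = 300;
    ∫_0^5 4 dx = 20.
  Sum: 1250000/7 + 187500 + 80625 + 19375 + 3000 + 300 + 20 = 3285740/7.
Adding: ||u||_{H^1}^2 = 188962625/252 + 3285740/7 = 307249265/252.
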